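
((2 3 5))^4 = (2 3 5)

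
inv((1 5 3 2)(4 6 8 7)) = (1 2 3 5)(4 7 8 6)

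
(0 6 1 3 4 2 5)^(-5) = (0 1 4 5 6 3 2)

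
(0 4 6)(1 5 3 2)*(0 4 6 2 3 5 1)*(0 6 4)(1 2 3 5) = (0 4 3 5 1 2 6)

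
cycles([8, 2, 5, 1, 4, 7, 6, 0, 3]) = (0 8 3 1 2 5 7)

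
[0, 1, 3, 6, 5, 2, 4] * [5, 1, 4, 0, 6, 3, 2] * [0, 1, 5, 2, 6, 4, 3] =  [4, 1, 0, 5, 2, 6, 3]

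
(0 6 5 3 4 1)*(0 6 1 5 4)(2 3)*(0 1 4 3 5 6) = (0 4 6 3 1)(2 5)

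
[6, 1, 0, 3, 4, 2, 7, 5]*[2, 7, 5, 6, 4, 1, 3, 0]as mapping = [0→3, 1→7, 2→2, 3→6, 4→4, 5→5, 6→0, 7→1]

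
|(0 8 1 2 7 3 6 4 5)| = 9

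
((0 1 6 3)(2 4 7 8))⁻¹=(0 3 6 1)(2 8 7 4)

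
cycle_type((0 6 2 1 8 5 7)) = 7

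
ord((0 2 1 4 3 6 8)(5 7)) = 14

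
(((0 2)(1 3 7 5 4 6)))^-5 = (0 2)(1 3 7 5 4 6)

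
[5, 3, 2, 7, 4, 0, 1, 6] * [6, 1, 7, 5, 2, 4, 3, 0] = [4, 5, 7, 0, 2, 6, 1, 3]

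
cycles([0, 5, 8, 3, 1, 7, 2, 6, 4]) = (1 5 7 6 2 8 4)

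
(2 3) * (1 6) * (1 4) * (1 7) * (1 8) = (1 6 4 7 8)(2 3)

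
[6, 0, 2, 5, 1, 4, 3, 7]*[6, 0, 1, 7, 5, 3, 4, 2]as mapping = [0→4, 1→6, 2→1, 3→3, 4→0, 5→5, 6→7, 7→2]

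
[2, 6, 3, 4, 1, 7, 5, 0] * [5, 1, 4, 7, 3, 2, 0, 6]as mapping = [0→4, 1→0, 2→7, 3→3, 4→1, 5→6, 6→2, 7→5]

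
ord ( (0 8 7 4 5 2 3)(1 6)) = 14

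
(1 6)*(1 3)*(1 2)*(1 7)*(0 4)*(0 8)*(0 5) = (0 4 8 5)(1 6 3 2 7)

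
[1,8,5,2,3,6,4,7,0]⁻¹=[8,0,3,4,6,2,5,7,1]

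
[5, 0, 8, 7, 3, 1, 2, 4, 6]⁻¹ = [1, 5, 6, 4, 7, 0, 8, 3, 2]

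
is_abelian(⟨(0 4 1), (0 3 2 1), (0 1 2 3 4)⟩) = no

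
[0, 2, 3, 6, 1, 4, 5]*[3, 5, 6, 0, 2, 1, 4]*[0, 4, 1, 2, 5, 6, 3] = [2, 3, 0, 5, 6, 1, 4]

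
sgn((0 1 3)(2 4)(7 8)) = 1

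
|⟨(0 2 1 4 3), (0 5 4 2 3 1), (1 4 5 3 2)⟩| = 720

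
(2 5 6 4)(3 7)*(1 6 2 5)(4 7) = (1 6 7 3 4 5 2)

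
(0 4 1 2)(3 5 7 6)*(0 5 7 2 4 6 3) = (0 6)(1 4)(2 5)(3 7)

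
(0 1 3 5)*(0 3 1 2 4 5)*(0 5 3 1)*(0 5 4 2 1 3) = (0 1 5 3 4)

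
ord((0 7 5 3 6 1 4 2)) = 8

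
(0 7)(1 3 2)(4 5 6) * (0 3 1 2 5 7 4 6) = (0 4 7 3 5)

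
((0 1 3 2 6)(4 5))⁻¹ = (0 6 2 3 1)(4 5)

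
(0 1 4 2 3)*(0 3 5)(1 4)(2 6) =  (0 4 6 2 5)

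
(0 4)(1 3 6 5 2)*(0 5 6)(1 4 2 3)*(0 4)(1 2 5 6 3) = (0 5 1 2)(3 4 6)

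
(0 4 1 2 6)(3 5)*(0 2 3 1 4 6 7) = (0 6 2 7)(1 3 5)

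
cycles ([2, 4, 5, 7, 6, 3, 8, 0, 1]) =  (0 2 5 3 7)(1 4 6 8)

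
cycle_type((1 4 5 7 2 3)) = 6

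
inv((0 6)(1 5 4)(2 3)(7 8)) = (0 6)(1 4 5)(2 3)(7 8)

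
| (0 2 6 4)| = 4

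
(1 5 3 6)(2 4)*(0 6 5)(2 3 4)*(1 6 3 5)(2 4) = (0 3 1)(2 4 5)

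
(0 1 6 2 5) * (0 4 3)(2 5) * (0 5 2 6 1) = (2 6)(3 5 4)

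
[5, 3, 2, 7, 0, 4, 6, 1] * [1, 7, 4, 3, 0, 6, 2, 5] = [6, 3, 4, 5, 1, 0, 2, 7]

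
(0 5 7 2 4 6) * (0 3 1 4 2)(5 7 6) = (0 7)(1 4 5 6 3)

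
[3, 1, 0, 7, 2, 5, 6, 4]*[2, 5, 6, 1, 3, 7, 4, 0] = [1, 5, 2, 0, 6, 7, 4, 3]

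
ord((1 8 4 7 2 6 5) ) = 7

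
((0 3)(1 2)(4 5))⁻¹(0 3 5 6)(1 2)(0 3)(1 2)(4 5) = (0 4 6 3)(1 2)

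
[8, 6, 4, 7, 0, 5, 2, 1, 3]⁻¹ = [4, 7, 6, 8, 2, 5, 1, 3, 0]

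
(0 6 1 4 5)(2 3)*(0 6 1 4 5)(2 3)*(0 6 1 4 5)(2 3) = (0 4 6 5 1)(2 3)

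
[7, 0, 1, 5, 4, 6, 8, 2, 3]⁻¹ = [1, 2, 7, 8, 4, 3, 5, 0, 6]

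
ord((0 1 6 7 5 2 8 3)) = 8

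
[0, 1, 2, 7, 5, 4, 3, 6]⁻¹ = [0, 1, 2, 6, 5, 4, 7, 3]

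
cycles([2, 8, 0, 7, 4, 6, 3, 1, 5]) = (0 2)(1 8 5 6 3 7)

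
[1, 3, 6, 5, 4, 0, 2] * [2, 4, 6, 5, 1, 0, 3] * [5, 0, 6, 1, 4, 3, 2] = [4, 3, 1, 5, 0, 6, 2]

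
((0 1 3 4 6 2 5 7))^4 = (0 6)(1 2)(3 5)(4 7)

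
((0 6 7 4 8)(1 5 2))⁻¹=(0 8 4 7 6)(1 2 5)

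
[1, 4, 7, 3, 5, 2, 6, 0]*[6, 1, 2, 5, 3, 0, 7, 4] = [1, 3, 4, 5, 0, 2, 7, 6]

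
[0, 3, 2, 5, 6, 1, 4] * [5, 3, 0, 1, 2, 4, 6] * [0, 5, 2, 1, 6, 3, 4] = [3, 5, 0, 6, 4, 1, 2] 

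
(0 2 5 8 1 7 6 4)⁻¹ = (0 4 6 7 1 8 5 2)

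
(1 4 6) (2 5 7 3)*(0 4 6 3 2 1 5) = (0 4 3 1 6 5 7 2) 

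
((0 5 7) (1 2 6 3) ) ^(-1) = (0 7 5) (1 3 6 2) 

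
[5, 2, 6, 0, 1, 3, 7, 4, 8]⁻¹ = [3, 4, 1, 5, 7, 0, 2, 6, 8]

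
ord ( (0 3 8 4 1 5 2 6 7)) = 9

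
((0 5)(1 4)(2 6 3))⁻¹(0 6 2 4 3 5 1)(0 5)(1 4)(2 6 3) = (0 4 5 3 6 1 2)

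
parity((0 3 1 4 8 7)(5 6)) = even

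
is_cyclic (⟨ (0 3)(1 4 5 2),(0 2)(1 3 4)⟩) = no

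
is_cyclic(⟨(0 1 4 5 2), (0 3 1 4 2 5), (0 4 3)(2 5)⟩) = no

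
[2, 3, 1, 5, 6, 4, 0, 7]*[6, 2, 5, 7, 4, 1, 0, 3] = [5, 7, 2, 1, 0, 4, 6, 3]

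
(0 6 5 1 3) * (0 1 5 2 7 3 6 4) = (0 4)(1 6 2 7 3)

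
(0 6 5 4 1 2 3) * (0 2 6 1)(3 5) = (0 1 6 3 2 5 4)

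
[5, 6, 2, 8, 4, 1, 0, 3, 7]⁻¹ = [6, 5, 2, 7, 4, 0, 1, 8, 3]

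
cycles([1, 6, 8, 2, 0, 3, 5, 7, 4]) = (0 1 6 5 3 2 8 4)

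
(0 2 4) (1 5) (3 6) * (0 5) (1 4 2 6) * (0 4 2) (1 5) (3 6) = (0 3 5 2) (1 4) 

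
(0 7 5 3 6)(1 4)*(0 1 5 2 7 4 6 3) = (0 4 5)(1 6)(2 7)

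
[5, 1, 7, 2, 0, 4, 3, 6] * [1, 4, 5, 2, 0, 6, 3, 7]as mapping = [0→6, 1→4, 2→7, 3→5, 4→1, 5→0, 6→2, 7→3]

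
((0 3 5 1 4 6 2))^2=(0 5 4 2 3 1 6)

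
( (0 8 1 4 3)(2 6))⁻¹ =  (0 3 4 1 8)(2 6)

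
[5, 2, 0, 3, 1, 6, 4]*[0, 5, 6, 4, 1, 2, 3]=[2, 6, 0, 4, 5, 3, 1]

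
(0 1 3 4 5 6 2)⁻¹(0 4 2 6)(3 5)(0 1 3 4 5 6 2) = (0 2 1 5)(4 6)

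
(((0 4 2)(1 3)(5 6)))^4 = (0 4 2)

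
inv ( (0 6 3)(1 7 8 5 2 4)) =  (0 3 6)(1 4 2 5 8 7)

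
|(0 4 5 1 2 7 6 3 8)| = 9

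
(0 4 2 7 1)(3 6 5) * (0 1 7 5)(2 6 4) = (0 2 5 3 4 6)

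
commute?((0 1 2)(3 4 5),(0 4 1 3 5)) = no:(0 1 2)(3 4 5)*(0 4 1 3 5) = (0 3 1 2 4),(0 4 1 3 5)*(0 1 2)(3 4 5) = (0 5 1 4 2)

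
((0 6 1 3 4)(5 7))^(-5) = (5 7)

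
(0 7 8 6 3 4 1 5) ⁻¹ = (0 5 1 4 3 6 8 7) 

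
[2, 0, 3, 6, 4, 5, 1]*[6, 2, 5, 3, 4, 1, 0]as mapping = [0→5, 1→6, 2→3, 3→0, 4→4, 5→1, 6→2]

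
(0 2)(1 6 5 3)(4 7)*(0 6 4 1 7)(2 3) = (0 3 7 1 4)(2 6 5)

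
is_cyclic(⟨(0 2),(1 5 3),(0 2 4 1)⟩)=no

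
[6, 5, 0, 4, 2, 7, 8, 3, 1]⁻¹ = [2, 8, 4, 7, 3, 1, 0, 5, 6]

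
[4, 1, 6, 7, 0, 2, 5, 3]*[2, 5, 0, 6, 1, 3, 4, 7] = [1, 5, 4, 7, 2, 0, 3, 6]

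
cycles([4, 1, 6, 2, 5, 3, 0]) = (0 4 5 3 2 6)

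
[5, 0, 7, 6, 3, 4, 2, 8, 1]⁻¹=[1, 8, 6, 4, 5, 0, 3, 2, 7]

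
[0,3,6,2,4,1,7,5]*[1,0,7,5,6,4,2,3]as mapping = [0→1,1→5,2→2,3→7,4→6,5→0,6→3,7→4]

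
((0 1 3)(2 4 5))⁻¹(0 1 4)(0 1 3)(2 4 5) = (1 3 5)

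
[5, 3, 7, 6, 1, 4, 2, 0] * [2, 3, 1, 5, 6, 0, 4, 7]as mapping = [0→0, 1→5, 2→7, 3→4, 4→3, 5→6, 6→1, 7→2]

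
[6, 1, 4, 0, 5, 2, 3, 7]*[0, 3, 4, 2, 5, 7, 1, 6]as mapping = [0→1, 1→3, 2→5, 3→0, 4→7, 5→4, 6→2, 7→6]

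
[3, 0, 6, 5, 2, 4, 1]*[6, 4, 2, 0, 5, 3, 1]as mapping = [0→0, 1→6, 2→1, 3→3, 4→2, 5→5, 6→4]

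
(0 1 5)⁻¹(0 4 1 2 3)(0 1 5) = (1 4 5 2 3)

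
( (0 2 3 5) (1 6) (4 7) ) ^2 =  (0 3) (2 5) 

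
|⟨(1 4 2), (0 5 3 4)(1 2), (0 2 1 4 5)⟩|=360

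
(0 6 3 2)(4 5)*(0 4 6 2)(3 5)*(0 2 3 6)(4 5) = (0 3 2 5)(4 6)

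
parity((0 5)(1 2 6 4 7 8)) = even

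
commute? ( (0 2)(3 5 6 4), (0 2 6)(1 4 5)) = no: (0 2)(3 5 6 4)*(0 2 6)(1 4 5) = (0 6 5)(1 4 3), (0 2 6)(1 4 5)*(0 2)(3 5 6 4) = (1 3 5)(2 4 6)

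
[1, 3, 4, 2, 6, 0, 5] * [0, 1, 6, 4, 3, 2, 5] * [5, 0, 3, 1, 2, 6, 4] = [0, 2, 1, 4, 6, 5, 3]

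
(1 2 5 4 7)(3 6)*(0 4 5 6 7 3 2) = (0 4 3 7 1)(2 6)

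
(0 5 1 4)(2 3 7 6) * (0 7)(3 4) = (0 5 1 3)(2 4 7 6)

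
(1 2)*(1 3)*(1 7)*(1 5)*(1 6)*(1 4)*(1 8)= (1 2 3 7 5 6 4 8)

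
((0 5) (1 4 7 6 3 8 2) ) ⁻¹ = (0 5) (1 2 8 3 6 7 4) 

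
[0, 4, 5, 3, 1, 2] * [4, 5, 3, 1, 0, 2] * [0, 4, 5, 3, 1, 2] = [1, 0, 5, 4, 2, 3]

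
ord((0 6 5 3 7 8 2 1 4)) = 9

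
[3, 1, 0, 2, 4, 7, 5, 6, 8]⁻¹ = [2, 1, 3, 0, 4, 6, 7, 5, 8]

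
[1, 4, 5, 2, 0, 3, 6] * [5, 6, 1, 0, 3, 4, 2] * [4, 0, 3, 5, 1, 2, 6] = [6, 5, 1, 0, 2, 4, 3]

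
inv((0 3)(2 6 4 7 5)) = (0 3)(2 5 7 4 6)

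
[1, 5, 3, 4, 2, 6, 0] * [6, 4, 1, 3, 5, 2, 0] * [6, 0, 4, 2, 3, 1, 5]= [3, 4, 2, 1, 0, 6, 5]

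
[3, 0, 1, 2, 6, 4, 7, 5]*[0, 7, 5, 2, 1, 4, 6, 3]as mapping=[0→2, 1→0, 2→7, 3→5, 4→6, 5→1, 6→3, 7→4]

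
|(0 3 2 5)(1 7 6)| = 12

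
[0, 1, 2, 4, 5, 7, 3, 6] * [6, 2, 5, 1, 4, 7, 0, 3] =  [6, 2, 5, 4, 7, 3, 1, 0]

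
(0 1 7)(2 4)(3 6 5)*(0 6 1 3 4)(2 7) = (0 3 1 2)(4 7 6 5)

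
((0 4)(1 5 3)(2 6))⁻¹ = (0 4)(1 3 5)(2 6)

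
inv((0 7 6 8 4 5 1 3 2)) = (0 2 3 1 5 4 8 6 7)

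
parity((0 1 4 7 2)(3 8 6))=even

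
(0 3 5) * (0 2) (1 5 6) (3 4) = (0 4 3 6 1 5 2) 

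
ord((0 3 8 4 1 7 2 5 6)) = 9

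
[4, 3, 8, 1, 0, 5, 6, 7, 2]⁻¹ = [4, 3, 8, 1, 0, 5, 6, 7, 2]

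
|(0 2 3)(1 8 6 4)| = 12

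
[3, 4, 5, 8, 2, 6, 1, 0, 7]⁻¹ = [7, 6, 4, 0, 1, 2, 5, 8, 3]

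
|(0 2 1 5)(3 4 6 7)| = 4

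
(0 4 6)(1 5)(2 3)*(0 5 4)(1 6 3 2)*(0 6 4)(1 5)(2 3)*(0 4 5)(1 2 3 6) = (0 1 4 3)(2 6)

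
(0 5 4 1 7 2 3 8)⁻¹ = (0 8 3 2 7 1 4 5)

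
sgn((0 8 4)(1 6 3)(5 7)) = -1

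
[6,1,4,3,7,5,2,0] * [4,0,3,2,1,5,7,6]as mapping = [0→7,1→0,2→1,3→2,4→6,5→5,6→3,7→4]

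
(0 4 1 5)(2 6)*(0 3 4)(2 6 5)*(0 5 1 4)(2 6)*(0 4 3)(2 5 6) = (0 6 5)(1 2)(3 4)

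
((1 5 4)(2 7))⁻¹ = (1 4 5)(2 7)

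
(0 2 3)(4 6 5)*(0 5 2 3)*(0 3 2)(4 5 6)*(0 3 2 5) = (0 5)(3 6)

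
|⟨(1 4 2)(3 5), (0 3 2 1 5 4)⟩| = 720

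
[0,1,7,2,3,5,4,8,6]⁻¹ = [0,1,3,4,6,5,8,2,7]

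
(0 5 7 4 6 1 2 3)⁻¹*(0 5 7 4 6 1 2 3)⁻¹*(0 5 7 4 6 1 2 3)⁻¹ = (0 1 7 3 6 5 2 4)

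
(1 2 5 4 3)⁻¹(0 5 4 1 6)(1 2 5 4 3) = (0 4 3 2 6)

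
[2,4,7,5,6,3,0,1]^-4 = [7,6,1,3,0,5,2,4]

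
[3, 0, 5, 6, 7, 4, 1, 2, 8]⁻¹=[1, 6, 7, 0, 5, 2, 3, 4, 8]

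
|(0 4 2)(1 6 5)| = 3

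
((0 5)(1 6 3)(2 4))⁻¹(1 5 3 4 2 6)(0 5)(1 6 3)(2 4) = (0 1 2 4 3 6)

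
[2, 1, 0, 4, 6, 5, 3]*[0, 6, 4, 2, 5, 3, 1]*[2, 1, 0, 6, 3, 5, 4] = [3, 4, 2, 5, 1, 6, 0]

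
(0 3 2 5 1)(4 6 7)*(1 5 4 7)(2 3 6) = (0 6 1)(2 4)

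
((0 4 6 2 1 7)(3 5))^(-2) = (0 1 6)(2 4 7)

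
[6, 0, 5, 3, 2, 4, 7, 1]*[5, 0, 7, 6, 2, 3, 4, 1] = [4, 5, 3, 6, 7, 2, 1, 0]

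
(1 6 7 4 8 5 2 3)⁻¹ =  (1 3 2 5 8 4 7 6)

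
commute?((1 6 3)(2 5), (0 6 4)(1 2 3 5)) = no:(1 6 3)(2 5) * (0 6 4)(1 2 3 5) = (0 6 5 3 2 1 4), (0 6 4)(1 2 3 5) * (1 6 3)(2 5) = (0 3 2 1 5 6 4)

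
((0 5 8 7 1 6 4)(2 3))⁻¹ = (0 4 6 1 7 8 5)(2 3)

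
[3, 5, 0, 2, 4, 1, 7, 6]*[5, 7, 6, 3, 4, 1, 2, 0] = [3, 1, 5, 6, 4, 7, 0, 2]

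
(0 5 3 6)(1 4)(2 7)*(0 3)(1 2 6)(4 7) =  (0 5)(1 7 6 3)(2 4)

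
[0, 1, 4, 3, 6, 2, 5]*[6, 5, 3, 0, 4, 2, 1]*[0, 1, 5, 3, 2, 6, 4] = [4, 6, 2, 0, 1, 3, 5]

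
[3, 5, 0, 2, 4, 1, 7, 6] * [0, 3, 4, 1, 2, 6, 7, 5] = [1, 6, 0, 4, 2, 3, 5, 7]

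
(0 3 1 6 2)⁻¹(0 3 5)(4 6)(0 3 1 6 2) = (1 5 3)(2 4)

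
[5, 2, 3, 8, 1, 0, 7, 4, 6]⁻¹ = [5, 4, 1, 2, 7, 0, 8, 6, 3]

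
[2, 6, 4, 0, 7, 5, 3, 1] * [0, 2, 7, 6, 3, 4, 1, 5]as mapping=[0→7, 1→1, 2→3, 3→0, 4→5, 5→4, 6→6, 7→2]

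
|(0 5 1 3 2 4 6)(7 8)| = 14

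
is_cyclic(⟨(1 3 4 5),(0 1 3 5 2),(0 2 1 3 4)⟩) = no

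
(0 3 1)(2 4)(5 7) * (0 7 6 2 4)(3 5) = (0 5 6 2)(1 7 3)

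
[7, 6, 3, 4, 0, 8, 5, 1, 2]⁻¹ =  [4, 7, 8, 2, 3, 6, 1, 0, 5]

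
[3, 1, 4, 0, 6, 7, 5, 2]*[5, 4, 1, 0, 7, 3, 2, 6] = [0, 4, 7, 5, 2, 6, 3, 1]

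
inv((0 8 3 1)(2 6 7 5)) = (0 1 3 8)(2 5 7 6)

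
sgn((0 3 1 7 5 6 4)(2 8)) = -1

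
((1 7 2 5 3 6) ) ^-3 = (1 5) (2 6) (3 7) 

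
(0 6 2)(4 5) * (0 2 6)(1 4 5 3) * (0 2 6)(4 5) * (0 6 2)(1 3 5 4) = (1 4 5)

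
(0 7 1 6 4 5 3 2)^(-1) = (0 2 3 5 4 6 1 7)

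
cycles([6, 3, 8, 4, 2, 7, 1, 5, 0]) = (0 6 1 3 4 2 8)(5 7)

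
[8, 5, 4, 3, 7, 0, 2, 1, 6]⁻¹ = [5, 7, 6, 3, 2, 1, 8, 4, 0]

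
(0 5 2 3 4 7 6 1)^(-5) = (0 3 6 5 4 1 2 7)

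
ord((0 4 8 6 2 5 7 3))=8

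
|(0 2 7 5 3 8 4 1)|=8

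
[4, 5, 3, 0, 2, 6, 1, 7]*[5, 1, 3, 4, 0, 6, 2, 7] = [0, 6, 4, 5, 3, 2, 1, 7]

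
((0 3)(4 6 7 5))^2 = (4 7)(5 6)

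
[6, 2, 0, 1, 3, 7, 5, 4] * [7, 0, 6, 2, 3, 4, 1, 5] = [1, 6, 7, 0, 2, 5, 4, 3]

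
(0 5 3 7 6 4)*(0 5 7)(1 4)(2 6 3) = (0 7 3)(1 4 5 2 6)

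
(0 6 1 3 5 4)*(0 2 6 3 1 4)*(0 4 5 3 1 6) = (0 1 6 5 4 2)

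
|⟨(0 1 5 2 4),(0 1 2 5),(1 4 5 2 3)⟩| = 720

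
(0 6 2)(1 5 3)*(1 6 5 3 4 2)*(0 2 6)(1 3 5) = (0 1 5 4 6 3)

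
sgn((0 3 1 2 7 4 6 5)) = -1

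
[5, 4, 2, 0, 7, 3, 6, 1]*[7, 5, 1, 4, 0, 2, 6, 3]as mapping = [0→2, 1→0, 2→1, 3→7, 4→3, 5→4, 6→6, 7→5]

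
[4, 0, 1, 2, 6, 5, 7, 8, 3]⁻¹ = [1, 2, 3, 8, 0, 5, 4, 6, 7]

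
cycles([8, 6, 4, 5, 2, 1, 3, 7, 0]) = (0 8)(1 6 3 5)(2 4)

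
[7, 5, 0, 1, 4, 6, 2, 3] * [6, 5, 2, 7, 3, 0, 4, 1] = [1, 0, 6, 5, 3, 4, 2, 7]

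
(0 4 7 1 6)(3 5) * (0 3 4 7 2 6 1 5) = (0 7 5 4 2 6 3)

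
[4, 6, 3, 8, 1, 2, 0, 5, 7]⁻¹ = [6, 4, 5, 2, 0, 7, 1, 8, 3]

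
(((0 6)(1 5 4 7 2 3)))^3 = (0 6)(1 7)(2 5)(3 4)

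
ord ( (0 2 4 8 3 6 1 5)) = 8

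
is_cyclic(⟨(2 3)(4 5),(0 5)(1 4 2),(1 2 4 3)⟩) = no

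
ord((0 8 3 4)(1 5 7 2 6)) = 20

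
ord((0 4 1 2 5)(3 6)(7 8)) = 10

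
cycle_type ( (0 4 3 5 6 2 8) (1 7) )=2.7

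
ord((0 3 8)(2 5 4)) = 3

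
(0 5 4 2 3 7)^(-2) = (0 3 4)(2 5 7)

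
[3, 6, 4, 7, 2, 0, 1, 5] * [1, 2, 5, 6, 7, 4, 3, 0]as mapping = [0→6, 1→3, 2→7, 3→0, 4→5, 5→1, 6→2, 7→4]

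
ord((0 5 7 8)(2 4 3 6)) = 4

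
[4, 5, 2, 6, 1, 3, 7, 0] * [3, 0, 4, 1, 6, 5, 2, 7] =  [6, 5, 4, 2, 0, 1, 7, 3]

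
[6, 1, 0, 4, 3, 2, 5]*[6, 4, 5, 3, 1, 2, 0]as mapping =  [0→0, 1→4, 2→6, 3→1, 4→3, 5→5, 6→2]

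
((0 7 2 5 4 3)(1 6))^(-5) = (0 7 2 5 4 3)(1 6)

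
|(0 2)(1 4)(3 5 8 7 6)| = 10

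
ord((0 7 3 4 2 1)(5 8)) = 6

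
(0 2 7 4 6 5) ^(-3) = (0 4) (2 6) (5 7) 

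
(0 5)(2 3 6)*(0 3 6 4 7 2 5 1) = (0 1)(2 6 5 3 4 7)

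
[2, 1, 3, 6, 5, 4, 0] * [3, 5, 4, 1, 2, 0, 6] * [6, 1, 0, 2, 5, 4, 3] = [5, 4, 1, 3, 6, 0, 2]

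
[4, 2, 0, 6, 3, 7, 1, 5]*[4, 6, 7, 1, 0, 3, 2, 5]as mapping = [0→0, 1→7, 2→4, 3→2, 4→1, 5→5, 6→6, 7→3]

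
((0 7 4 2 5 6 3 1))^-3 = (0 6 4 1 5 7 3 2)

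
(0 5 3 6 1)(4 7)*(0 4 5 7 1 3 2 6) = (0 7 5 2 6 3)(1 4)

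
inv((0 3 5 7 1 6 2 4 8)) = (0 8 4 2 6 1 7 5 3)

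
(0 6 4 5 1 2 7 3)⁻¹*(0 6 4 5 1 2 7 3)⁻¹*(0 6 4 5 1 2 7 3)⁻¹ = (0 2 4 3 1 6 7 5)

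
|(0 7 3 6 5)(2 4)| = 10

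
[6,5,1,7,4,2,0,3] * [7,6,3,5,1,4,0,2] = [0,4,6,2,1,3,7,5]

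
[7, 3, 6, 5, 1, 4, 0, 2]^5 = [7, 3, 6, 5, 1, 4, 0, 2]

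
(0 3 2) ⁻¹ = (0 2 3) 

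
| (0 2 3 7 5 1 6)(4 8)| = 14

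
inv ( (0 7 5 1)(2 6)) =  (0 1 5 7)(2 6)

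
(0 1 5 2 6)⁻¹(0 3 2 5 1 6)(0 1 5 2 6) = (0 1 3 6 2 5)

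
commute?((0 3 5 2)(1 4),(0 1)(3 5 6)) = no:(0 3 5 2)(1 4) * (0 1)(3 5 6) = (0 5 2 1 4)(3 6),(0 1)(3 5 6) * (0 3 5 2)(1 4) = (0 4 1 3 2)(5 6)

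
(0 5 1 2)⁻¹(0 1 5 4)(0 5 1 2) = (1 4 5 2)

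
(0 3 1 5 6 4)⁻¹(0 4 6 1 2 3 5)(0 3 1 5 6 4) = (0 4 5 2 1 6 3)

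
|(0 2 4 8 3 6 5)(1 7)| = 14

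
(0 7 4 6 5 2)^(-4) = (0 4 5)(2 7 6)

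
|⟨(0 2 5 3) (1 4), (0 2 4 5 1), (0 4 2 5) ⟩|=720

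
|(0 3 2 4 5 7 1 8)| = 8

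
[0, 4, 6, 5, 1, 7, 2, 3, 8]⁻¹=[0, 4, 6, 7, 1, 3, 2, 5, 8]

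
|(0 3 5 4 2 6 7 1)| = 8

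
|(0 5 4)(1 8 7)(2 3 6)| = 3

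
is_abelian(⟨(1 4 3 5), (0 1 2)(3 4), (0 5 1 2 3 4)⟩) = no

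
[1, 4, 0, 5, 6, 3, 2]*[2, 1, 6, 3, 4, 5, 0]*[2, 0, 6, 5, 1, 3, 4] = [0, 1, 6, 3, 2, 5, 4]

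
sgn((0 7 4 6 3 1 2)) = 1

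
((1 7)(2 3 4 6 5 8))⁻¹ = (1 7)(2 8 5 6 4 3)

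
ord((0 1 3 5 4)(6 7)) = 10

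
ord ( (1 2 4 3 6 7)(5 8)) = 6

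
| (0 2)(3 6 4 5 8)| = 10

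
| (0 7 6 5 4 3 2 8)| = 8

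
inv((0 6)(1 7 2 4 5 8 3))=(0 6)(1 3 8 5 4 2 7)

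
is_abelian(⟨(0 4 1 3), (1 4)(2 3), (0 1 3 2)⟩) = no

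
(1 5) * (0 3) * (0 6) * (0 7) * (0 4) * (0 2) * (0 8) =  (0 3 6 7 4 2 8)(1 5)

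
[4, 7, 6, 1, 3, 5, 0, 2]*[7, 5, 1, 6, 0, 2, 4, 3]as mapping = [0→0, 1→3, 2→4, 3→5, 4→6, 5→2, 6→7, 7→1]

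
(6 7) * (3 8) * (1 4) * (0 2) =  (0 2) (1 4) (3 8) (6 7) 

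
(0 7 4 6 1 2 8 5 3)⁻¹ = (0 3 5 8 2 1 6 4 7)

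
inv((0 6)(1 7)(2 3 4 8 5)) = (0 6)(1 7)(2 5 8 4 3)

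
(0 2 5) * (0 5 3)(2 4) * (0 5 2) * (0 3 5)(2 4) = (0 2 5 4 3)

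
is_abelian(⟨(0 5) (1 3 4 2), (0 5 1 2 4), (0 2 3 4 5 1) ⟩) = no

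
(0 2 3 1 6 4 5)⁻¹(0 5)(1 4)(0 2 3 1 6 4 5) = (0 2)(5 6)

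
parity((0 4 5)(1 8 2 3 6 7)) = odd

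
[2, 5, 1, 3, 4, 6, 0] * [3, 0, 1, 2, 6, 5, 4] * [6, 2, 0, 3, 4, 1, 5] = [2, 1, 6, 0, 5, 4, 3]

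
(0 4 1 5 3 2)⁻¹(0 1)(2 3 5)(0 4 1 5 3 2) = (0 2 3)(4 5)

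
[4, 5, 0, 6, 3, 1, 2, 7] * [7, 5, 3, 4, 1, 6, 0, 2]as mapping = [0→1, 1→6, 2→7, 3→0, 4→4, 5→5, 6→3, 7→2]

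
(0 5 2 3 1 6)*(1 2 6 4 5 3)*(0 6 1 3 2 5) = (0 2 3 5 1 4)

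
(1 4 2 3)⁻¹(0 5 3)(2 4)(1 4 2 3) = (0 5 1)(2 3)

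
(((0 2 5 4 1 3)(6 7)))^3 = (0 4)(1 2)(3 5)(6 7)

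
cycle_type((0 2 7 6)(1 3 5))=3.4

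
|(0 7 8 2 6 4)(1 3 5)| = 6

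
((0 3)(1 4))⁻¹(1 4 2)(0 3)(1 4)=(1 2 4)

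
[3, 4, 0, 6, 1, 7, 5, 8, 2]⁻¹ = [2, 4, 8, 0, 1, 6, 3, 5, 7]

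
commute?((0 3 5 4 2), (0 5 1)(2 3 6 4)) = no:(0 3 5 4 2)*(0 5 1)(2 3 6 4) = (0 6 4 3 1)(2 5), (0 5 1)(2 3 6 4)*(0 3 5 4 2) = (0 4)(1 3 6 2 5)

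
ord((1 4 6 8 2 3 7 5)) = 8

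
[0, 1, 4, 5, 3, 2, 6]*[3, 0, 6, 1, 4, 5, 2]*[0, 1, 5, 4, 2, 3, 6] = [4, 0, 2, 3, 1, 6, 5]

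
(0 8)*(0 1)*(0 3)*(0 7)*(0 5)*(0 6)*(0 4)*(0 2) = (0 8 1 3 7 5 6 4 2)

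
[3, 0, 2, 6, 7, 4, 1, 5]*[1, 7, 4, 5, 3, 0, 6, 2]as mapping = [0→5, 1→1, 2→4, 3→6, 4→2, 5→3, 6→7, 7→0]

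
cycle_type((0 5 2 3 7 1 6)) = 7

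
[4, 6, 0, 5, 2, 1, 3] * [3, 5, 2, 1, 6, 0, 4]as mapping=[0→6, 1→4, 2→3, 3→0, 4→2, 5→5, 6→1]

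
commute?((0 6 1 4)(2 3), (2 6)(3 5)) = no:(0 6 1 4)(2 3)*(2 6)(3 5) = (0 2 5 3 6 1 4), (2 6)(3 5)*(0 6 1 4)(2 3) = (0 6 3 5 2 1 4)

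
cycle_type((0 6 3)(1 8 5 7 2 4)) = 3.6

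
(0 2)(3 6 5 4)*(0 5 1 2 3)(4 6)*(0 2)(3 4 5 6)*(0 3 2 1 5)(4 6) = (0 6 5 2 4 1 3)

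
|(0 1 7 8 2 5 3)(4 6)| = 14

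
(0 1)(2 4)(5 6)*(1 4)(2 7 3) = (0 4 7 3 2 1)(5 6)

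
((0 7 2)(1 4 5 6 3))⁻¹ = (0 2 7)(1 3 6 5 4)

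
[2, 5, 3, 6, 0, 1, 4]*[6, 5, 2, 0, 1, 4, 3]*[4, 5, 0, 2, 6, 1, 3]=[0, 6, 4, 2, 3, 1, 5]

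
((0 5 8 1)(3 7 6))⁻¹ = (0 1 8 5)(3 6 7)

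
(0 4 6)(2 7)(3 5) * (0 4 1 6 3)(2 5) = (0 1 6 4 3 2 7 5)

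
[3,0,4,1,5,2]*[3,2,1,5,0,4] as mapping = [0→5,1→3,2→0,3→2,4→4,5→1] 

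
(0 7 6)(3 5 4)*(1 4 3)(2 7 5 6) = (0 5 3 6)(1 4)(2 7)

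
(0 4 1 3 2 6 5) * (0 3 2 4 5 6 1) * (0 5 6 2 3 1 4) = (0 6 2 4 5 1 3)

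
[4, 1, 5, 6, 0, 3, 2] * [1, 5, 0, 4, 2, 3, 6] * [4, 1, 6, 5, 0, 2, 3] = [6, 2, 5, 3, 1, 0, 4]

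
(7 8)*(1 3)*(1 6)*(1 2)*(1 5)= (1 3 6 2 5)(7 8)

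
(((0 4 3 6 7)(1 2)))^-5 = (1 2)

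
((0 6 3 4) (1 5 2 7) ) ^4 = () 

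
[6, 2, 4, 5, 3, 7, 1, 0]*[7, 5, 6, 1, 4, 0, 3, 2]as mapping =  [0→3, 1→6, 2→4, 3→0, 4→1, 5→2, 6→5, 7→7]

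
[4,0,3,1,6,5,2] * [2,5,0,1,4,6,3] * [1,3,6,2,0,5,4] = [0,6,3,5,2,4,1] 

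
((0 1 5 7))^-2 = (0 5)(1 7)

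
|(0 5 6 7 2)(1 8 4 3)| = 20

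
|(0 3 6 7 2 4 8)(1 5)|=14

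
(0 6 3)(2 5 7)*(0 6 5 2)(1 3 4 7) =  (0 5 1 3 6 4 7)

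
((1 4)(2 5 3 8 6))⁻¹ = (1 4)(2 6 8 3 5)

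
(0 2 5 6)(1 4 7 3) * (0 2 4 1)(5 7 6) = (0 4 6 2 7 3)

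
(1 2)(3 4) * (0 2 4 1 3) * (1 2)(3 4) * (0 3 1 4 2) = (0 4 3)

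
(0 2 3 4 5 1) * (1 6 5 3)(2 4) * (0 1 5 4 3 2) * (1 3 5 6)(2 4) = (0 5 1 3)(2 6)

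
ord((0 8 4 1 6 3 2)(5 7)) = 14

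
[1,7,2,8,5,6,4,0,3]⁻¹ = [7,0,2,8,6,4,5,1,3]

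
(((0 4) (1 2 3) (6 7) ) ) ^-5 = (0 4) (1 2 3) (6 7) 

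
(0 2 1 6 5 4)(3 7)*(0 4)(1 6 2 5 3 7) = (0 5)(1 2 6 3)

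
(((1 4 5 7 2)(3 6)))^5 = (3 6)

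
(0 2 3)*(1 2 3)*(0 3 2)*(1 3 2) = (0 1)(2 3)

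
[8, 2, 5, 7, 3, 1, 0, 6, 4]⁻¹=[6, 5, 1, 4, 8, 2, 7, 3, 0]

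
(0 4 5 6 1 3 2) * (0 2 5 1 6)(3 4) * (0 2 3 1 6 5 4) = (0 1)(2 3 4 6 5)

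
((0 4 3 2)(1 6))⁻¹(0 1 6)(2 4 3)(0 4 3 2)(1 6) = (0 3 2)(1 4 6)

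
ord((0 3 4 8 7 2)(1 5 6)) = 6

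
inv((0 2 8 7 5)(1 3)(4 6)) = (0 5 7 8 2)(1 3)(4 6)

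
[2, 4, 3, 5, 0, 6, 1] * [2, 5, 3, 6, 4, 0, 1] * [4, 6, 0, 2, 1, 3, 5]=[2, 1, 5, 4, 0, 6, 3] 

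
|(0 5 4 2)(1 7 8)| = 12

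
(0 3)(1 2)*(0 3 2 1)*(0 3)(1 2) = (0 1 2 3)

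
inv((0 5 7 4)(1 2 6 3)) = (0 4 7 5)(1 3 6 2)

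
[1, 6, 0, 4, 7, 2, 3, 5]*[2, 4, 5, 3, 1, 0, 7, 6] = [4, 7, 2, 1, 6, 5, 3, 0]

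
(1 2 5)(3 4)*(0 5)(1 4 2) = (0 5 4 3 2)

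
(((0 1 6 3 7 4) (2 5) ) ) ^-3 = (0 3) (1 7) (2 5) (4 6) 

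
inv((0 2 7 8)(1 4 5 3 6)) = (0 8 7 2)(1 6 3 5 4)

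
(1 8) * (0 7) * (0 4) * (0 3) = (0 7 4 3)(1 8)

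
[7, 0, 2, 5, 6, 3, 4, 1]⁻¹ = [1, 7, 2, 5, 6, 3, 4, 0]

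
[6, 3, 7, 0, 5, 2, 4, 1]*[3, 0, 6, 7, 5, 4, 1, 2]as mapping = [0→1, 1→7, 2→2, 3→3, 4→4, 5→6, 6→5, 7→0]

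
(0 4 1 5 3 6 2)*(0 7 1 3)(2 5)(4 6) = (0 6 5)(1 2 7)(3 4)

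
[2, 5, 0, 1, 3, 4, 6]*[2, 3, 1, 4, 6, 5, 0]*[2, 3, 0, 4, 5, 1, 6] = [3, 1, 0, 4, 5, 6, 2]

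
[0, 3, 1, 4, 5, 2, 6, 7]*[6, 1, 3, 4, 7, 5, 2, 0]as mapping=[0→6, 1→4, 2→1, 3→7, 4→5, 5→3, 6→2, 7→0]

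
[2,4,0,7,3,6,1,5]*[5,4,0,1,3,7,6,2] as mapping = [0→0,1→3,2→5,3→2,4→1,5→6,6→4,7→7] 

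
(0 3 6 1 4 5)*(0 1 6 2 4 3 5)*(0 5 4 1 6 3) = (0 4 5 6 3 2 1)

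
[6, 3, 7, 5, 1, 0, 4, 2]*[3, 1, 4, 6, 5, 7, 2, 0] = [2, 6, 0, 7, 1, 3, 5, 4]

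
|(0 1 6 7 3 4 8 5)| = 8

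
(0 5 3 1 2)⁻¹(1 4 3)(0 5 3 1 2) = (1 2 4)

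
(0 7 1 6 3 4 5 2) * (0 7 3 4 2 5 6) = (0 3 2 7 1)(4 6)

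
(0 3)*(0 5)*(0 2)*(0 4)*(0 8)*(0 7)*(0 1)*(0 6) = (0 3 5 2 4 8 7 1 6)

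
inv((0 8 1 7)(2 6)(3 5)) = (0 7 1 8)(2 6)(3 5)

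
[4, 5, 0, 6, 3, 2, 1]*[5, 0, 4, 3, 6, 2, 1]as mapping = [0→6, 1→2, 2→5, 3→1, 4→3, 5→4, 6→0]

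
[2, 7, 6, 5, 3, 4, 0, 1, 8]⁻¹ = [6, 7, 0, 4, 5, 3, 2, 1, 8]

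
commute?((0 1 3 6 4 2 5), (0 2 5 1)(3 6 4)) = no:(0 1 3 6 4 2 5) * (0 2 5 1)(3 6 4) = (1 6 3 4 5 2), (0 2 5 1)(3 6 4) * (0 1 3 6 4 2 5) = (0 5 3 4 6 2)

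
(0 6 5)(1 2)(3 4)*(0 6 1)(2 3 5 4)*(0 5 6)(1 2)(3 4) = (0 2 5)(1 4 6 3)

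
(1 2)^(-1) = (1 2)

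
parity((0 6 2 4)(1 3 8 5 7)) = odd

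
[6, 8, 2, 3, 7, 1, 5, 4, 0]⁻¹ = [8, 5, 2, 3, 7, 6, 0, 4, 1]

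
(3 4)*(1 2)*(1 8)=(1 2 8)(3 4)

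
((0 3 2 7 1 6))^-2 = (0 1 2)(3 6 7)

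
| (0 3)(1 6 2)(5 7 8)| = 6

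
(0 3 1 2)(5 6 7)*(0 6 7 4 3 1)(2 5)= (0 1 5 7 2 6 4 3)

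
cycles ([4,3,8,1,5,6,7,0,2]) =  (0 4 5 6 7)(1 3)(2 8)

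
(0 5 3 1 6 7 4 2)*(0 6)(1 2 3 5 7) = (0 7 4 3 2 6 1)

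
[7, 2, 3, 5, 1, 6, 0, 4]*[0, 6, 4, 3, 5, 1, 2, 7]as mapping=[0→7, 1→4, 2→3, 3→1, 4→6, 5→2, 6→0, 7→5]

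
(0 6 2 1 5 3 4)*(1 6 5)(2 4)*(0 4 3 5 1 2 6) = (0 1 2)(3 6)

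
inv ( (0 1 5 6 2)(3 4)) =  (0 2 6 5 1)(3 4)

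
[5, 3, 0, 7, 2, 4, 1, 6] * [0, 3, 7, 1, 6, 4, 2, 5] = [4, 1, 0, 5, 7, 6, 3, 2] 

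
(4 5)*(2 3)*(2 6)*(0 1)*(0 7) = (0 1 7)(2 3 6)(4 5)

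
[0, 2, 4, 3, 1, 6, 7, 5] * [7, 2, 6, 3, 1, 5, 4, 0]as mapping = [0→7, 1→6, 2→1, 3→3, 4→2, 5→4, 6→0, 7→5]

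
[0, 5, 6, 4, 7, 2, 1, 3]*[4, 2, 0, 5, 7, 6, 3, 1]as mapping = [0→4, 1→6, 2→3, 3→7, 4→1, 5→0, 6→2, 7→5]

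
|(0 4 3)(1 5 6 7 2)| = 15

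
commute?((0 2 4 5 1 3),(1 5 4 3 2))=no:(0 2 4 5 1 3) * (1 5 4 3 2)=(0 1 2 3),(1 5 4 3 2) * (0 2 4 5 1 3)=(0 2 3 4)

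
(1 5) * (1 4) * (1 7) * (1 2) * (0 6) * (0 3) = (0 6 3)(1 5 4 7 2)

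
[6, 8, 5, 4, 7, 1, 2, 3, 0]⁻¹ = [8, 5, 6, 7, 3, 2, 0, 4, 1]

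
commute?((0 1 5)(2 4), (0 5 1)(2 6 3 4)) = no:(0 1 5)(2 4)*(0 5 1)(2 6 3 4) = (3 4 6), (0 5 1)(2 6 3 4)*(0 1 5)(2 4) = (2 6 3)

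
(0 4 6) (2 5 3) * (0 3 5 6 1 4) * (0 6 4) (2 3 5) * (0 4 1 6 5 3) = (0 5 2 1 4 6 3) 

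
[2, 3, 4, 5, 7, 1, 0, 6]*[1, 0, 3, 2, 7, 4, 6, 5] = [3, 2, 7, 4, 5, 0, 1, 6]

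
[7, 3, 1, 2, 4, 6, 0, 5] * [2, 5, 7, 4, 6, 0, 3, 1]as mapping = [0→1, 1→4, 2→5, 3→7, 4→6, 5→3, 6→2, 7→0]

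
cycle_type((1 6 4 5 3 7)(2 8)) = 2.6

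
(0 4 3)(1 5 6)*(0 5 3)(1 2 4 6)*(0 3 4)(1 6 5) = (0 5 6 2)(1 4 3)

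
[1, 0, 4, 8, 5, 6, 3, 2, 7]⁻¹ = [1, 0, 7, 6, 2, 4, 5, 8, 3]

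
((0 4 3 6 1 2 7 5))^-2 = (0 7 1 3)(2 6 4 5)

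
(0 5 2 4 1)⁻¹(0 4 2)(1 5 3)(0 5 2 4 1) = (0 2 3)(1 4 5)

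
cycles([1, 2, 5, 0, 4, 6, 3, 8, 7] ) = (0 1 2 5 6 3)(7 8)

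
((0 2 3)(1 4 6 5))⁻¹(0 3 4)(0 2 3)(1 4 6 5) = (0 6 2)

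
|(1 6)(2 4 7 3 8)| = 10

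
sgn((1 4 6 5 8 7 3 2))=-1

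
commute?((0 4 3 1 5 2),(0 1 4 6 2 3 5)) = no:(0 4 3 1 5 2)*(0 1 4 6 2 3 5) = (0 6 2 1)(3 4 5),(0 1 4 6 2 3 5)*(0 4 3 1 5 2) = (0 5 4 6)(1 3 2)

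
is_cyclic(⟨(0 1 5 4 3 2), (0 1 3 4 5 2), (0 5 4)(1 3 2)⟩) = no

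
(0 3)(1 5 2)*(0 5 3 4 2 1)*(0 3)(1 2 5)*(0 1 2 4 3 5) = (0 3 2 5 4)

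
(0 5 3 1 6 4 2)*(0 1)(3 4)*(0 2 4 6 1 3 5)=(2 3)(5 6)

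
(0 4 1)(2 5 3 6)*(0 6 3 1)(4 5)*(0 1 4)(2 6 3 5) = (0 2)(1 3 5 4)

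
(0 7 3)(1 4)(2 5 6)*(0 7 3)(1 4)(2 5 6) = (0 3 7)(2 6 5)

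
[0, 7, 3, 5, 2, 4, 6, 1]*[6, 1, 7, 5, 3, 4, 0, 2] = [6, 2, 5, 4, 7, 3, 0, 1]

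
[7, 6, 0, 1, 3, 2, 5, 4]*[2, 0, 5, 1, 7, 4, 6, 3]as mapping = [0→3, 1→6, 2→2, 3→0, 4→1, 5→5, 6→4, 7→7]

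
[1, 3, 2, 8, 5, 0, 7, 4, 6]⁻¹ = [5, 0, 2, 1, 7, 4, 8, 6, 3]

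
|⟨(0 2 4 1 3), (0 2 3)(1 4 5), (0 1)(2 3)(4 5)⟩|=120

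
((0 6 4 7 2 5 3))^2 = (0 4 2 3 6 7 5)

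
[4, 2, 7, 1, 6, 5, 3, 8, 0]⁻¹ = [8, 3, 1, 6, 0, 5, 4, 2, 7]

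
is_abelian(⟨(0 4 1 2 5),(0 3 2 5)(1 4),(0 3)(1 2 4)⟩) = no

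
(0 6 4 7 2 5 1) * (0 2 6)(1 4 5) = (1 2)(4 7 6 5)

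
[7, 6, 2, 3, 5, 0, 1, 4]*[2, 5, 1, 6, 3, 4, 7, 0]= [0, 7, 1, 6, 4, 2, 5, 3]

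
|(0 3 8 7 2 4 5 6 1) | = 9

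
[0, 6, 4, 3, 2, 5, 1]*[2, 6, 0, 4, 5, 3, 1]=[2, 1, 5, 4, 0, 3, 6]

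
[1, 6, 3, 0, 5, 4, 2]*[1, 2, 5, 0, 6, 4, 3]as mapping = [0→2, 1→3, 2→0, 3→1, 4→4, 5→6, 6→5]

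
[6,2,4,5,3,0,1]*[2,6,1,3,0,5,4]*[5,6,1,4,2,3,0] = [2,6,5,3,4,1,0]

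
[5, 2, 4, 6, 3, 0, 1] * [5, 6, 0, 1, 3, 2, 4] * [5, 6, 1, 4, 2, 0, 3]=[1, 5, 4, 2, 6, 0, 3]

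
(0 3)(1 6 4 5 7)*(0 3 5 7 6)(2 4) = (0 5 6 2 4 7 1)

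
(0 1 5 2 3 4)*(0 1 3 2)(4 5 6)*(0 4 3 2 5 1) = (0 2 5 4)(1 6 3)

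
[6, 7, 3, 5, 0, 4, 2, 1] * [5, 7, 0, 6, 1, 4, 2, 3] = [2, 3, 6, 4, 5, 1, 0, 7]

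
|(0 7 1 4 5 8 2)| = 7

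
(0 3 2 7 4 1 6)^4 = (0 4 3 1 2 6 7)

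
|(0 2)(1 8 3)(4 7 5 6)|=12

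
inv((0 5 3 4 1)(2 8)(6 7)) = (0 1 4 3 5)(2 8)(6 7)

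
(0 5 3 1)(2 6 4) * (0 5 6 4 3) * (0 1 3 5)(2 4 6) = (0 2 6 5 1)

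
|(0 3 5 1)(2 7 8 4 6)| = 20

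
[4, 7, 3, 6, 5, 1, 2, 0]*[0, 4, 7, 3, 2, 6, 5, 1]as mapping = [0→2, 1→1, 2→3, 3→5, 4→6, 5→4, 6→7, 7→0]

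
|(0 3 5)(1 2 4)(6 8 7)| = 3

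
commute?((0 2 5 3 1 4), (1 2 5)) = no:(0 2 5 3 1 4)*(1 2 5) = (0 5 3 2 1 4), (1 2 5)*(0 2 5 3 1 4) = (0 2 3 1 5 4)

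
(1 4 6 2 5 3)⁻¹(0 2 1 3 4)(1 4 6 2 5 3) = (0 5 4 1 6)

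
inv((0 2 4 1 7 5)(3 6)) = (0 5 7 1 4 2)(3 6)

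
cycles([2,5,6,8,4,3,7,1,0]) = (0 2 6 7 1 5 3 8)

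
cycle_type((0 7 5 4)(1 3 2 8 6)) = 4.5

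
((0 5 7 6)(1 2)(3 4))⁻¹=(0 6 7 5)(1 2)(3 4)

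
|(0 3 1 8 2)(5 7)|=10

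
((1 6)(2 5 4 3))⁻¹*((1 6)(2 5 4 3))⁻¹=(2 4)(3 5)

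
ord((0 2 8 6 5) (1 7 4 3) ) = 20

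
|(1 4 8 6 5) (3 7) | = 10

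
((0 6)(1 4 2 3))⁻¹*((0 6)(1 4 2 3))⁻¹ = (1 2)(3 4)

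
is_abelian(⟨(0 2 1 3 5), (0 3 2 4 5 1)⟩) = no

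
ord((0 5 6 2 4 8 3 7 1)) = 9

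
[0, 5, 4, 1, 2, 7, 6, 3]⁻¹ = [0, 3, 4, 7, 2, 1, 6, 5]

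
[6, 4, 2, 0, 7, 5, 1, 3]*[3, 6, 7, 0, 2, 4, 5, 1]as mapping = [0→5, 1→2, 2→7, 3→3, 4→1, 5→4, 6→6, 7→0]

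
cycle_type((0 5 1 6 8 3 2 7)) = 8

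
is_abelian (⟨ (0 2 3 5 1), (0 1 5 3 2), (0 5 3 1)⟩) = no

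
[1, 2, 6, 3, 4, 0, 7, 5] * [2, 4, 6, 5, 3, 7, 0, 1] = [4, 6, 0, 5, 3, 2, 1, 7]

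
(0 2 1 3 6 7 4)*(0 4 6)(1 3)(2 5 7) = (0 5 7 6 2 3)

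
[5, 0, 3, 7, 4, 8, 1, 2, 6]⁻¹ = [1, 6, 7, 2, 4, 0, 8, 3, 5]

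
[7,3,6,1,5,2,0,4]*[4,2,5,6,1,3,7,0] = [0,6,7,2,3,5,4,1]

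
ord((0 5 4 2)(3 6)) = 4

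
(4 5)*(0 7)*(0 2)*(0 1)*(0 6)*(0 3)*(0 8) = (0 7 2 1 6 3 8) (4 5) 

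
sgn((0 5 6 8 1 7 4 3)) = -1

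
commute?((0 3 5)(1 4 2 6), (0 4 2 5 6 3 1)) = no:(0 3 5)(1 4 2 6) * (0 4 2 5 6 3 1) = (0 1 2 3 6)(4 5), (0 4 2 5 6 3 1) * (0 3 5)(1 4 2 6) = (0 2)(1 3 4 6 5)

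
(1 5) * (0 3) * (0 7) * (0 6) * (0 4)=(0 3 7 6 4)(1 5)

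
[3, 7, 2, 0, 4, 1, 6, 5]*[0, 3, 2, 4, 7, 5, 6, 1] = [4, 1, 2, 0, 7, 3, 6, 5]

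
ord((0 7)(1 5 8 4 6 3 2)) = 14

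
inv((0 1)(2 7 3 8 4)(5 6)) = (0 1)(2 4 8 3 7)(5 6)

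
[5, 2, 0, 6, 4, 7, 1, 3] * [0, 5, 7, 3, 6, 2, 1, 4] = [2, 7, 0, 1, 6, 4, 5, 3]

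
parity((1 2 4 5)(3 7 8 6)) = even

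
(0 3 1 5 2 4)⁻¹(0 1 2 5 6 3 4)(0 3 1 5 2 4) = (0 3 5 4 2 6 1)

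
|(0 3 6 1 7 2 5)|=7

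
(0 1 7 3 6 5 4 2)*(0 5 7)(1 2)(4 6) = (0 2 5 6 7 3 4 1)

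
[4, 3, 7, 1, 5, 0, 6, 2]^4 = [4, 1, 2, 3, 5, 0, 6, 7]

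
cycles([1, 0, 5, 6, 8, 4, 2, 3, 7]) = (0 1)(2 5 4 8 7 3 6)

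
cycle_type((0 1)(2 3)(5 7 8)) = 2^2.3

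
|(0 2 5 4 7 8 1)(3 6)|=14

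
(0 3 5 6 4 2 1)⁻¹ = (0 1 2 4 6 5 3)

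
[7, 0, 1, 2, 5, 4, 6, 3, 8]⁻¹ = [1, 2, 3, 7, 5, 4, 6, 0, 8]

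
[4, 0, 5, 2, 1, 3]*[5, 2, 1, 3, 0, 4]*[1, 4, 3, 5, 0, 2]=[1, 2, 0, 4, 3, 5]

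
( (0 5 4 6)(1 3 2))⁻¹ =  (0 6 4 5)(1 2 3)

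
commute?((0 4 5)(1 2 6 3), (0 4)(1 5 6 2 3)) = no:(0 4 5)(1 2 6 3) * (0 4)(1 5 6 2 3) = (1 3 5 4 6), (0 4)(1 5 6 2 3) * (0 4 5)(1 2 6 3) = (0 5 3 2 1)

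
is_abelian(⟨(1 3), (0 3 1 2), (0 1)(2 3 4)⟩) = no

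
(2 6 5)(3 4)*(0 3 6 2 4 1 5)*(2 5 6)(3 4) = (0 4 2 5 3 1 6)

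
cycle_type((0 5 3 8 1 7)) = 6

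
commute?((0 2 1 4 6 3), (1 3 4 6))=no:(0 2 1 4 6 3)*(1 3 4 6)=(0 2 3)(1 6 4), (1 3 4 6)*(0 2 1 4 6 3)=(0 2 1)(3 6 4)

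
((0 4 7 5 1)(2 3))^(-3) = (0 7 1 4 5)(2 3)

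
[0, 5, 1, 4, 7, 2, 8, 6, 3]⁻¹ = [0, 2, 5, 8, 3, 1, 7, 4, 6]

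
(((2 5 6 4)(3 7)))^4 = ()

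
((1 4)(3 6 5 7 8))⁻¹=(1 4)(3 8 7 5 6)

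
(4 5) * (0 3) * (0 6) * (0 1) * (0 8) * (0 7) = (0 3 6 1 8 7)(4 5)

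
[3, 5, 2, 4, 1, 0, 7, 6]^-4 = [3, 5, 2, 4, 1, 0, 6, 7]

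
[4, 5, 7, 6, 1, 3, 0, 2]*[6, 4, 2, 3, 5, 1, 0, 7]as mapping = [0→5, 1→1, 2→7, 3→0, 4→4, 5→3, 6→6, 7→2]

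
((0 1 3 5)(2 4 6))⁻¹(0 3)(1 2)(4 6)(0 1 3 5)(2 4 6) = (1 5)(2 6)(3 4)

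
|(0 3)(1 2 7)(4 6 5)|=6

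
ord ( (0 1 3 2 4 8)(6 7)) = 6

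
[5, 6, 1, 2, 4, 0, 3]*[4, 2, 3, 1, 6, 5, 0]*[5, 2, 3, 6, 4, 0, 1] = [0, 5, 3, 6, 1, 4, 2]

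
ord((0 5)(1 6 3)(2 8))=6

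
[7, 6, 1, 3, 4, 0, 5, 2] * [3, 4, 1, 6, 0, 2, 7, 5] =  [5, 7, 4, 6, 0, 3, 2, 1]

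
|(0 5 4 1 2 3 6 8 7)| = 9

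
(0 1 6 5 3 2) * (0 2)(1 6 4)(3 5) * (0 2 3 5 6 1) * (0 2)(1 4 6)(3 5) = (0 4 2 5 1 6 3)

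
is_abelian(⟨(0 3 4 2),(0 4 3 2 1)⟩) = no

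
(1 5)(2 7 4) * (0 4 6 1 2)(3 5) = (0 4)(1 3 5 2 7 6)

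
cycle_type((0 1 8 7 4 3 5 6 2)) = 9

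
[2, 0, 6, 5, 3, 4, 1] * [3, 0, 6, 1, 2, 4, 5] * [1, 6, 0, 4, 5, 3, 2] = [2, 4, 3, 5, 6, 0, 1]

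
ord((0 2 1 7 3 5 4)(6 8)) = 14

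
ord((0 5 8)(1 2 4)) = 3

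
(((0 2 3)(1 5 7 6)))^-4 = (0 3 2)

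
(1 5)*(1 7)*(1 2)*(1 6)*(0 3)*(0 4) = (0 3 4)(1 5 7 2 6)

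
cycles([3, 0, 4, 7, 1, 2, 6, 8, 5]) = (0 3 7 8 5 2 4 1)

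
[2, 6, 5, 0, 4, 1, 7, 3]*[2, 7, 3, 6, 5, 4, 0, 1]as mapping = [0→3, 1→0, 2→4, 3→2, 4→5, 5→7, 6→1, 7→6]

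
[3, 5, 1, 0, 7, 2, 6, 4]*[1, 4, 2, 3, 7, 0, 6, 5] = [3, 0, 4, 1, 5, 2, 6, 7]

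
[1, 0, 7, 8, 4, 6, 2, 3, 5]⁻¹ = [1, 0, 6, 7, 4, 8, 5, 2, 3]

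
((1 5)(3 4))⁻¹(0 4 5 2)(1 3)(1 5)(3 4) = (0 3 1 2)(4 5)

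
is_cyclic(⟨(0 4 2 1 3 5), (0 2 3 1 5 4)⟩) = no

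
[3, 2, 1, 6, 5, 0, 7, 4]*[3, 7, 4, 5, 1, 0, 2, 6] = [5, 4, 7, 2, 0, 3, 6, 1]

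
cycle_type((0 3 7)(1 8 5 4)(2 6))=2.3.4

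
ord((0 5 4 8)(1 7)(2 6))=4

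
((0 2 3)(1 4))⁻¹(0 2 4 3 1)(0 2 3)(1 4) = (0 4 2 3 1)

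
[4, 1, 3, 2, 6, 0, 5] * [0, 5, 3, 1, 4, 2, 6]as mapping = [0→4, 1→5, 2→1, 3→3, 4→6, 5→0, 6→2]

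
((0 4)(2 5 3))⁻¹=(0 4)(2 3 5)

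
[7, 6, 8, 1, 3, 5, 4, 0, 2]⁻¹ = [7, 3, 8, 4, 6, 5, 1, 0, 2]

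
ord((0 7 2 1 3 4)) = 6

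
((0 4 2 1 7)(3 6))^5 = (3 6)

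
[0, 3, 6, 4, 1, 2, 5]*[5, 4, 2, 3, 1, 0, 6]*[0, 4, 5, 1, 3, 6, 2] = [6, 1, 2, 4, 3, 5, 0]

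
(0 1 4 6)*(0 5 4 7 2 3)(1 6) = (0 6 5 4 1 7 2 3)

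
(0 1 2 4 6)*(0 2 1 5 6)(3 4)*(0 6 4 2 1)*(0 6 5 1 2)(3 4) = (0 1 6 2 4 5 3)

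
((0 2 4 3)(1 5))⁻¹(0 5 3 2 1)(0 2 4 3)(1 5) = (0 4 5 2 1)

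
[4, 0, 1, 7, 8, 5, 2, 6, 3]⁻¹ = [1, 2, 6, 8, 0, 5, 7, 3, 4]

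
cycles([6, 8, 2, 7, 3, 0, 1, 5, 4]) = (0 6 1 8 4 3 7 5)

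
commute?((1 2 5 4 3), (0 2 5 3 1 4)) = no:(1 2 5 4 3) * (0 2 5 3 1 4) = (0 2 3 4 1 5), (0 2 5 3 1 4) * (1 2 5 4 3) = (0 5 1 3 2 4)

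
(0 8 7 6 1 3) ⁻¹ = (0 3 1 6 7 8) 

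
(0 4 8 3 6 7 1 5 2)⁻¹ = (0 2 5 1 7 6 3 8 4)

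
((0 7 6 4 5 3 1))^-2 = (0 3 4 7 1 5 6)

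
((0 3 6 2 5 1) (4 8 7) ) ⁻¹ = (0 1 5 2 6 3) (4 7 8) 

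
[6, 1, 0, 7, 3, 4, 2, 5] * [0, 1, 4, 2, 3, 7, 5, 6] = [5, 1, 0, 6, 2, 3, 4, 7]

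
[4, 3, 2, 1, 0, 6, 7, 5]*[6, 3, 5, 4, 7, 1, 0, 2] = [7, 4, 5, 3, 6, 0, 2, 1] 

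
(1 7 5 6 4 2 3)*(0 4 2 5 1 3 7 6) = (0 4 5)(1 6 2 7)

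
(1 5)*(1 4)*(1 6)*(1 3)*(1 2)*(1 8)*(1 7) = (1 5 4 6 3 2 8 7)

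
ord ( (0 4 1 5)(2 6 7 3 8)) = 20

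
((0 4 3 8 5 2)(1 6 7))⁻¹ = (0 2 5 8 3 4)(1 7 6)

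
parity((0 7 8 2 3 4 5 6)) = odd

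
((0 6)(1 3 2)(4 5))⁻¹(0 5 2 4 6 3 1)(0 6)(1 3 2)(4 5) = (0 2 3 6 4 1 5)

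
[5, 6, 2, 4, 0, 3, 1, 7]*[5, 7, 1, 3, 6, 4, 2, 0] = [4, 2, 1, 6, 5, 3, 7, 0]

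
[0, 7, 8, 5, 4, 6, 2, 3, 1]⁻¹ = [0, 8, 6, 7, 4, 3, 5, 1, 2]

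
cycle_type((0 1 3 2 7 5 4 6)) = 8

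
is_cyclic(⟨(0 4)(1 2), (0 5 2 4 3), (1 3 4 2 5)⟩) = no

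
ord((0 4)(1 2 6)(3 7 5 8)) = 12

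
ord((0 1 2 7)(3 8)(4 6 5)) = 12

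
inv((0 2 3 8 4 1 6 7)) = (0 7 6 1 4 8 3 2)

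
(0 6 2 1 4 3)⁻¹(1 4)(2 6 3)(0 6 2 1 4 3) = (0 1 2)(3 4)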